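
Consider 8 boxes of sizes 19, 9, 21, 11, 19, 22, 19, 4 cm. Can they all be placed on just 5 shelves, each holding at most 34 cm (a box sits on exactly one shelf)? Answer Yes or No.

Yes

A valid assignment using 5 shelves:
  shelf 1: 22 + 11 = 33
  shelf 2: 21 + 9 + 4 = 34
  shelf 3: 19 = 19
  shelf 4: 19 = 19
  shelf 5: 19 = 19
Every load is within 34 cm, so 5 shelves suffice.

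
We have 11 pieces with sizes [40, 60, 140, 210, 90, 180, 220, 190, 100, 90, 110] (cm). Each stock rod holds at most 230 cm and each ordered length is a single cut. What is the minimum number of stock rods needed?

7

Total = 220 + 210 + 190 + 180 + 140 + 110 + 100 + 90 + 90 + 60 + 40 = 1430 cm.
Lower bound: ⌈1430/230⌉ = 7 stock rods.
A packing using 7 stock rods:
  stock rod 1: 220 = 220
  stock rod 2: 210 = 210
  stock rod 3: 190 + 40 = 230
  stock rod 4: 180 = 180
  stock rod 5: 140 + 90 = 230
  stock rod 6: 110 + 100 = 210
  stock rod 7: 90 + 60 = 150
This matches the lower bound, so 7 is optimal.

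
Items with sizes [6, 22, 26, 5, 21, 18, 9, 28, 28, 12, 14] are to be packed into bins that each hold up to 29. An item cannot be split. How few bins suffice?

7

Total = 28 + 28 + 26 + 22 + 21 + 18 + 14 + 12 + 9 + 6 + 5 = 189.
Lower bound: ⌈189/29⌉ = 7 bins.
A packing using 7 bins:
  bin 1: 28 = 28
  bin 2: 28 = 28
  bin 3: 26 = 26
  bin 4: 22 + 6 = 28
  bin 5: 21 + 5 = 26
  bin 6: 18 + 9 = 27
  bin 7: 14 + 12 = 26
This matches the lower bound, so 7 is optimal.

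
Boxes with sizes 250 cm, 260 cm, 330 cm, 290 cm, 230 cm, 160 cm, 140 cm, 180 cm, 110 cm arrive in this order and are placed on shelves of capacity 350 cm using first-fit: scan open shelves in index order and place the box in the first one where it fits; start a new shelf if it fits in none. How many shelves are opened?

  250 → shelf 1 (new)  [load 250/350]
  260 → shelf 2 (new)  [load 260/350]
  330 → shelf 3 (new)  [load 330/350]
  290 → shelf 4 (new)  [load 290/350]
  230 → shelf 5 (new)  [load 230/350]
  160 → shelf 6 (new)  [load 160/350]
  140 → shelf 6  [load 300/350]
  180 → shelf 7 (new)  [load 180/350]
  110 → shelf 5  [load 340/350]
7 shelves opened.

7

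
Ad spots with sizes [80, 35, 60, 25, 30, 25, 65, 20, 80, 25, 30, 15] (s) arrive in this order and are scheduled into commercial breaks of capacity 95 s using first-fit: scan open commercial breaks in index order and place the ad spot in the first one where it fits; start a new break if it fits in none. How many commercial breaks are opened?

6

  80 → break 1 (new)  [load 80/95]
  35 → break 2 (new)  [load 35/95]
  60 → break 2  [load 95/95]
  25 → break 3 (new)  [load 25/95]
  30 → break 3  [load 55/95]
  25 → break 3  [load 80/95]
  65 → break 4 (new)  [load 65/95]
  20 → break 4  [load 85/95]
  80 → break 5 (new)  [load 80/95]
  25 → break 6 (new)  [load 25/95]
  30 → break 6  [load 55/95]
  15 → break 1  [load 95/95]
6 commercial breaks opened.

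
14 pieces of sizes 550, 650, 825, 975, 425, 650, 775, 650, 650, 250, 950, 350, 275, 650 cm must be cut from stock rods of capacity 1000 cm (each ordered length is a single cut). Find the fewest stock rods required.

10

Total = 975 + 950 + 825 + 775 + 650 + 650 + 650 + 650 + 650 + 550 + 425 + 350 + 275 + 250 = 8625 cm.
Lower bound: ⌈8625/1000⌉ = 9 stock rods.
Also, 10 pieces each exceed 500 cm, and no two of those can share a stock rod, so at least 10 stock rods are needed.
A packing using 10 stock rods:
  stock rod 1: 975 = 975
  stock rod 2: 950 = 950
  stock rod 3: 825 = 825
  stock rod 4: 775 = 775
  stock rod 5: 650 + 350 = 1000
  stock rod 6: 650 + 275 = 925
  stock rod 7: 650 + 250 = 900
  stock rod 8: 650 = 650
  stock rod 9: 650 = 650
  stock rod 10: 550 + 425 = 975
This matches the lower bound, so 10 is optimal.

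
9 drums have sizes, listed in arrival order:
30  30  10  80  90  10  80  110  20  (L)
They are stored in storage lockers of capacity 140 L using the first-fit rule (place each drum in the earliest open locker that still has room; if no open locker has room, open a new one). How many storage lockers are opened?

  30 → locker 1 (new)  [load 30/140]
  30 → locker 1  [load 60/140]
  10 → locker 1  [load 70/140]
  80 → locker 2 (new)  [load 80/140]
  90 → locker 3 (new)  [load 90/140]
  10 → locker 1  [load 80/140]
  80 → locker 4 (new)  [load 80/140]
  110 → locker 5 (new)  [load 110/140]
  20 → locker 1  [load 100/140]
5 storage lockers opened.

5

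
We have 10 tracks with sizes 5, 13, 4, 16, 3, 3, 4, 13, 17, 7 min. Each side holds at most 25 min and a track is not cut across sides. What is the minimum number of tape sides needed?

Total = 17 + 16 + 13 + 13 + 7 + 5 + 4 + 4 + 3 + 3 = 85 min.
Lower bound: ⌈85/25⌉ = 4 tape sides.
A packing using 4 tape sides:
  side 1: 17 + 7 = 24
  side 2: 16 + 5 + 4 = 25
  side 3: 13 + 4 + 3 + 3 = 23
  side 4: 13 = 13
This matches the lower bound, so 4 is optimal.

4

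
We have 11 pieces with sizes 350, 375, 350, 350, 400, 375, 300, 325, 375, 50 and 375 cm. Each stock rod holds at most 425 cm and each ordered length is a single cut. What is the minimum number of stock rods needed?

10

Total = 400 + 375 + 375 + 375 + 375 + 350 + 350 + 350 + 325 + 300 + 50 = 3625 cm.
Lower bound: ⌈3625/425⌉ = 9 stock rods.
Also, 10 pieces each exceed 425/2 cm, and no two of those can share a stock rod, so at least 10 stock rods are needed.
A packing using 10 stock rods:
  stock rod 1: 400 = 400
  stock rod 2: 375 + 50 = 425
  stock rod 3: 375 = 375
  stock rod 4: 375 = 375
  stock rod 5: 375 = 375
  stock rod 6: 350 = 350
  stock rod 7: 350 = 350
  stock rod 8: 350 = 350
  stock rod 9: 325 = 325
  stock rod 10: 300 = 300
This matches the lower bound, so 10 is optimal.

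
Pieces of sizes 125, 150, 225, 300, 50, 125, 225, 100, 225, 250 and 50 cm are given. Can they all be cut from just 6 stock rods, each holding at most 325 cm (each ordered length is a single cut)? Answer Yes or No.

Total = 1825 cm; ⌈1825/325⌉ = 6.
The bound of 6 does not rule out 6, but exhaustive search shows no assignment into 6 stock rods of capacity 325 cm exists — the minimum is 7.

No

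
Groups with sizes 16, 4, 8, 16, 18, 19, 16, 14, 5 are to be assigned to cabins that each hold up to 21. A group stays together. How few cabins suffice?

7

Total = 19 + 18 + 16 + 16 + 16 + 14 + 8 + 5 + 4 = 116.
Lower bound: ⌈116/21⌉ = 6 cabins.
A packing using 7 cabins:
  cabin 1: 19 = 19
  cabin 2: 18 = 18
  cabin 3: 16 + 5 = 21
  cabin 4: 16 + 4 = 20
  cabin 5: 16 = 16
  cabin 6: 14 = 14
  cabin 7: 8 = 8
No arrangement into 6 cabins stays within capacity, so 7 is optimal.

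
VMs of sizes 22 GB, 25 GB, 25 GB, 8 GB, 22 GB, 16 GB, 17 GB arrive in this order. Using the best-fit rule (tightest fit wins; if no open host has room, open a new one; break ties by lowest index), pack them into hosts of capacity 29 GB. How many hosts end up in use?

  22 → host 1 (new)  [load 22/29]
  25 → host 2 (new)  [load 25/29]
  25 → host 3 (new)  [load 25/29]
  8 → host 4 (new)  [load 8/29]
  22 → host 5 (new)  [load 22/29]
  16 → host 4  [load 24/29]
  17 → host 6 (new)  [load 17/29]
6 hosts opened.

6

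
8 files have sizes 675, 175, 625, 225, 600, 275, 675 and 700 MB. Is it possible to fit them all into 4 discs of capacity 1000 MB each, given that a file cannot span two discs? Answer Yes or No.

Total = 3950 MB; ⌈3950/1000⌉ = 4.
5 files each exceed half the capacity and cannot share a disc, forcing at least 5 discs.
At least 5 discs are required, but only 4 are allowed.

No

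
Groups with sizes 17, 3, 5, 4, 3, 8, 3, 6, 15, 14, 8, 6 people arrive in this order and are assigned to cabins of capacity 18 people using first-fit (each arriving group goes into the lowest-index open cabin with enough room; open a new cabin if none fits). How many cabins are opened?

  17 → cabin 1 (new)  [load 17/18]
  3 → cabin 2 (new)  [load 3/18]
  5 → cabin 2  [load 8/18]
  4 → cabin 2  [load 12/18]
  3 → cabin 2  [load 15/18]
  8 → cabin 3 (new)  [load 8/18]
  3 → cabin 2  [load 18/18]
  6 → cabin 3  [load 14/18]
  15 → cabin 4 (new)  [load 15/18]
  14 → cabin 5 (new)  [load 14/18]
  8 → cabin 6 (new)  [load 8/18]
  6 → cabin 6  [load 14/18]
6 cabins opened.

6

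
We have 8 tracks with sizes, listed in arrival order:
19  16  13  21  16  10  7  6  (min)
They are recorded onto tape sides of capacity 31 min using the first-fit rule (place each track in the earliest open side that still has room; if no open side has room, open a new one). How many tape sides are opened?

4

  19 → side 1 (new)  [load 19/31]
  16 → side 2 (new)  [load 16/31]
  13 → side 2  [load 29/31]
  21 → side 3 (new)  [load 21/31]
  16 → side 4 (new)  [load 16/31]
  10 → side 1  [load 29/31]
  7 → side 3  [load 28/31]
  6 → side 4  [load 22/31]
4 tape sides opened.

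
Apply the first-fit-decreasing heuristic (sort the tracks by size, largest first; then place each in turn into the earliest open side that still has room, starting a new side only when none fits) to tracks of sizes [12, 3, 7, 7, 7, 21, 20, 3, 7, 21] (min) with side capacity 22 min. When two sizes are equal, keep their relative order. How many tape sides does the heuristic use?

Sorted descending: 21, 21, 20, 12, 7, 7, 7, 7, 3, 3.
  21 → side 1 (new)  [load 21/22]
  21 → side 2 (new)  [load 21/22]
  20 → side 3 (new)  [load 20/22]
  12 → side 4 (new)  [load 12/22]
  7 → side 4  [load 19/22]
  7 → side 5 (new)  [load 7/22]
  7 → side 5  [load 14/22]
  7 → side 5  [load 21/22]
  3 → side 4  [load 22/22]
  3 → side 6 (new)  [load 3/22]
6 tape sides opened.

6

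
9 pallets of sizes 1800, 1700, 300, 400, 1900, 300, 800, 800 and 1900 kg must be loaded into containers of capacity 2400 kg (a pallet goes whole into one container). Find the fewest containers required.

Total = 1900 + 1900 + 1800 + 1700 + 800 + 800 + 400 + 300 + 300 = 9900 kg.
Lower bound: ⌈9900/2400⌉ = 5 containers.
A packing using 5 containers:
  container 1: 1900 + 400 = 2300
  container 2: 1900 + 300 = 2200
  container 3: 1800 + 300 = 2100
  container 4: 1700 = 1700
  container 5: 800 + 800 = 1600
This matches the lower bound, so 5 is optimal.

5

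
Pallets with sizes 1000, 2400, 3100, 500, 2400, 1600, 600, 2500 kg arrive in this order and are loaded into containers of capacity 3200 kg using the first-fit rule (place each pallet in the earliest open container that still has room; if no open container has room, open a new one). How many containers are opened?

5

  1000 → container 1 (new)  [load 1000/3200]
  2400 → container 2 (new)  [load 2400/3200]
  3100 → container 3 (new)  [load 3100/3200]
  500 → container 1  [load 1500/3200]
  2400 → container 4 (new)  [load 2400/3200]
  1600 → container 1  [load 3100/3200]
  600 → container 2  [load 3000/3200]
  2500 → container 5 (new)  [load 2500/3200]
5 containers opened.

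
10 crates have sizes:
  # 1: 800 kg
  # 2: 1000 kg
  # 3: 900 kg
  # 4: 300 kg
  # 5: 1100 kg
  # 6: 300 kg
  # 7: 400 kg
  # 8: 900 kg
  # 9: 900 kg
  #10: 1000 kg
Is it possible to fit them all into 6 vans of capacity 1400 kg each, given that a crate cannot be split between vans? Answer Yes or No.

No

Total = 7600 kg; ⌈7600/1400⌉ = 6.
7 crates each exceed half the capacity and cannot share a van, forcing at least 7 vans.
At least 7 vans are required, but only 6 are allowed.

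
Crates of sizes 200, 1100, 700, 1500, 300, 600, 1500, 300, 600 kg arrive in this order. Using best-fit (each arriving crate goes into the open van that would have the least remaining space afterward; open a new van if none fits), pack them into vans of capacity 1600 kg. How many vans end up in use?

  200 → van 1 (new)  [load 200/1600]
  1100 → van 1  [load 1300/1600]
  700 → van 2 (new)  [load 700/1600]
  1500 → van 3 (new)  [load 1500/1600]
  300 → van 1  [load 1600/1600]
  600 → van 2  [load 1300/1600]
  1500 → van 4 (new)  [load 1500/1600]
  300 → van 2  [load 1600/1600]
  600 → van 5 (new)  [load 600/1600]
5 vans opened.

5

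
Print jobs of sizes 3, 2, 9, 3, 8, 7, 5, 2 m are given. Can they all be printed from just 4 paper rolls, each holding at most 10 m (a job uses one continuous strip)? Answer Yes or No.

Yes

A valid assignment using 4 paper rolls:
  roll 1: 9 = 9
  roll 2: 8 + 2 = 10
  roll 3: 7 + 3 = 10
  roll 4: 5 + 3 + 2 = 10
Every load is within 10 m, so 4 paper rolls suffice.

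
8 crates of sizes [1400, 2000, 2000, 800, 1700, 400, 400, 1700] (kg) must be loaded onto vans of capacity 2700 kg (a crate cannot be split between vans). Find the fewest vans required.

Total = 2000 + 2000 + 1700 + 1700 + 1400 + 800 + 400 + 400 = 10400 kg.
Lower bound: ⌈10400/2700⌉ = 4 vans.
Also, 5 crates each exceed 1350 kg, and no two of those can share a van, so at least 5 vans are needed.
A packing using 5 vans:
  van 1: 2000 + 400 = 2400
  van 2: 2000 + 400 = 2400
  van 3: 1700 + 800 = 2500
  van 4: 1700 = 1700
  van 5: 1400 = 1400
This matches the lower bound, so 5 is optimal.

5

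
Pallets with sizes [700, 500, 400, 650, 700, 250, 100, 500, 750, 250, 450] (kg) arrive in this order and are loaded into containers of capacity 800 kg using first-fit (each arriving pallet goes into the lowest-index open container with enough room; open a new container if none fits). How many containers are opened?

  700 → container 1 (new)  [load 700/800]
  500 → container 2 (new)  [load 500/800]
  400 → container 3 (new)  [load 400/800]
  650 → container 4 (new)  [load 650/800]
  700 → container 5 (new)  [load 700/800]
  250 → container 2  [load 750/800]
  100 → container 1  [load 800/800]
  500 → container 6 (new)  [load 500/800]
  750 → container 7 (new)  [load 750/800]
  250 → container 3  [load 650/800]
  450 → container 8 (new)  [load 450/800]
8 containers opened.

8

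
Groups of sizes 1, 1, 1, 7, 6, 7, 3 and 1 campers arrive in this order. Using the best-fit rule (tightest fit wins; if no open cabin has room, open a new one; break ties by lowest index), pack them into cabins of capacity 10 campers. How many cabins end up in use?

3

  1 → cabin 1 (new)  [load 1/10]
  1 → cabin 1  [load 2/10]
  1 → cabin 1  [load 3/10]
  7 → cabin 1  [load 10/10]
  6 → cabin 2 (new)  [load 6/10]
  7 → cabin 3 (new)  [load 7/10]
  3 → cabin 3  [load 10/10]
  1 → cabin 2  [load 7/10]
3 cabins opened.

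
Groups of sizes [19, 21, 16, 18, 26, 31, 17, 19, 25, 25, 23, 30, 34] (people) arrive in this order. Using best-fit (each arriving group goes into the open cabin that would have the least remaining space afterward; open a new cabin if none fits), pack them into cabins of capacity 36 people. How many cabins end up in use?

  19 → cabin 1 (new)  [load 19/36]
  21 → cabin 2 (new)  [load 21/36]
  16 → cabin 1  [load 35/36]
  18 → cabin 3 (new)  [load 18/36]
  26 → cabin 4 (new)  [load 26/36]
  31 → cabin 5 (new)  [load 31/36]
  17 → cabin 3  [load 35/36]
  19 → cabin 6 (new)  [load 19/36]
  25 → cabin 7 (new)  [load 25/36]
  25 → cabin 8 (new)  [load 25/36]
  23 → cabin 9 (new)  [load 23/36]
  30 → cabin 10 (new)  [load 30/36]
  34 → cabin 11 (new)  [load 34/36]
11 cabins opened.

11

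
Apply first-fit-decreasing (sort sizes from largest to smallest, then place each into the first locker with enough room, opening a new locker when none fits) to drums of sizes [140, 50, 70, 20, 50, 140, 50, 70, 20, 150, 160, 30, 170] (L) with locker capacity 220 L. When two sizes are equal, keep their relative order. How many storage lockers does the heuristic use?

6

Sorted descending: 170, 160, 150, 140, 140, 70, 70, 50, 50, 50, 30, 20, 20.
  170 → locker 1 (new)  [load 170/220]
  160 → locker 2 (new)  [load 160/220]
  150 → locker 3 (new)  [load 150/220]
  140 → locker 4 (new)  [load 140/220]
  140 → locker 5 (new)  [load 140/220]
  70 → locker 3  [load 220/220]
  70 → locker 4  [load 210/220]
  50 → locker 1  [load 220/220]
  50 → locker 2  [load 210/220]
  50 → locker 5  [load 190/220]
  30 → locker 5  [load 220/220]
  20 → locker 6 (new)  [load 20/220]
  20 → locker 6  [load 40/220]
6 storage lockers opened.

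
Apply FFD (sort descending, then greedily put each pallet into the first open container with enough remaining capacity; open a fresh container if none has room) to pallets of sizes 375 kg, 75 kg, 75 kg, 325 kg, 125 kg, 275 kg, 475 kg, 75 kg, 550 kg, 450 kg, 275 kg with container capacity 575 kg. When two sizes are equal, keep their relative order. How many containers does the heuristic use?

Sorted descending: 550, 475, 450, 375, 325, 275, 275, 125, 75, 75, 75.
  550 → container 1 (new)  [load 550/575]
  475 → container 2 (new)  [load 475/575]
  450 → container 3 (new)  [load 450/575]
  375 → container 4 (new)  [load 375/575]
  325 → container 5 (new)  [load 325/575]
  275 → container 6 (new)  [load 275/575]
  275 → container 6  [load 550/575]
  125 → container 3  [load 575/575]
  75 → container 2  [load 550/575]
  75 → container 4  [load 450/575]
  75 → container 4  [load 525/575]
6 containers opened.

6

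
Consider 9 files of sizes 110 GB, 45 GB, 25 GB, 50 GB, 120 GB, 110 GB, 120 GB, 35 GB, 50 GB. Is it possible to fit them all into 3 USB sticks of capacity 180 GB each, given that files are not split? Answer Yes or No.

Total = 665 GB; ⌈665/180⌉ = 4.
At least 4 USB sticks are required, but only 3 are allowed.

No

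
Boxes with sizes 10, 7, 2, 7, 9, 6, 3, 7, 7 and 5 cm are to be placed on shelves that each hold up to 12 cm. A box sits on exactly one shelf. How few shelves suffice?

7

Total = 10 + 9 + 7 + 7 + 7 + 7 + 6 + 5 + 3 + 2 = 63 cm.
Lower bound: ⌈63/12⌉ = 6 shelves.
A packing using 7 shelves:
  shelf 1: 10 + 2 = 12
  shelf 2: 9 + 3 = 12
  shelf 3: 7 + 5 = 12
  shelf 4: 7 = 7
  shelf 5: 7 = 7
  shelf 6: 7 = 7
  shelf 7: 6 = 6
No arrangement into 6 shelves stays within capacity, so 7 is optimal.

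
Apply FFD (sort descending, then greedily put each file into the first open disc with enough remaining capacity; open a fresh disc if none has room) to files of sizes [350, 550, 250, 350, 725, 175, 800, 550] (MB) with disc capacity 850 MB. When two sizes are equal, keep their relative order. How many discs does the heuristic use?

Sorted descending: 800, 725, 550, 550, 350, 350, 250, 175.
  800 → disc 1 (new)  [load 800/850]
  725 → disc 2 (new)  [load 725/850]
  550 → disc 3 (new)  [load 550/850]
  550 → disc 4 (new)  [load 550/850]
  350 → disc 5 (new)  [load 350/850]
  350 → disc 5  [load 700/850]
  250 → disc 3  [load 800/850]
  175 → disc 4  [load 725/850]
5 discs opened.

5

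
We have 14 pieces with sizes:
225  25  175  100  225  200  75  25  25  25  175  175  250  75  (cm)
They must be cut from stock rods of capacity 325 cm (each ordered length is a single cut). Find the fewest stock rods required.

7

Total = 250 + 225 + 225 + 200 + 175 + 175 + 175 + 100 + 75 + 75 + 25 + 25 + 25 + 25 = 1775 cm.
Lower bound: ⌈1775/325⌉ = 6 stock rods.
Also, 7 pieces each exceed 325/2 cm, and no two of those can share a stock rod, so at least 7 stock rods are needed.
A packing using 7 stock rods:
  stock rod 1: 250 + 75 = 325
  stock rod 2: 225 + 100 = 325
  stock rod 3: 225 + 75 + 25 = 325
  stock rod 4: 200 + 25 + 25 + 25 = 275
  stock rod 5: 175 = 175
  stock rod 6: 175 = 175
  stock rod 7: 175 = 175
This matches the lower bound, so 7 is optimal.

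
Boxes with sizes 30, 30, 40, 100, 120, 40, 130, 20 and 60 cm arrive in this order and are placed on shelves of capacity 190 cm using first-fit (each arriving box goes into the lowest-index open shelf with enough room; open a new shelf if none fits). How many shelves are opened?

  30 → shelf 1 (new)  [load 30/190]
  30 → shelf 1  [load 60/190]
  40 → shelf 1  [load 100/190]
  100 → shelf 2 (new)  [load 100/190]
  120 → shelf 3 (new)  [load 120/190]
  40 → shelf 1  [load 140/190]
  130 → shelf 4 (new)  [load 130/190]
  20 → shelf 1  [load 160/190]
  60 → shelf 2  [load 160/190]
4 shelves opened.

4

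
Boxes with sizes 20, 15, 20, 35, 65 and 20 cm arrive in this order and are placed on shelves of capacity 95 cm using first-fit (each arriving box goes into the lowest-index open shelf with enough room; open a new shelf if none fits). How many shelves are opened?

2

  20 → shelf 1 (new)  [load 20/95]
  15 → shelf 1  [load 35/95]
  20 → shelf 1  [load 55/95]
  35 → shelf 1  [load 90/95]
  65 → shelf 2 (new)  [load 65/95]
  20 → shelf 2  [load 85/95]
2 shelves opened.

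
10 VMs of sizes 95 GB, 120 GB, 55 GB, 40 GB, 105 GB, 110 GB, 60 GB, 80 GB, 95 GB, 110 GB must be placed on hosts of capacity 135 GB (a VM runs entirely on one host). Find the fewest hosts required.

8

Total = 120 + 110 + 110 + 105 + 95 + 95 + 80 + 60 + 55 + 40 = 870 GB.
Lower bound: ⌈870/135⌉ = 7 hosts.
A packing using 8 hosts:
  host 1: 120 = 120
  host 2: 110 = 110
  host 3: 110 = 110
  host 4: 105 = 105
  host 5: 95 + 40 = 135
  host 6: 95 = 95
  host 7: 80 + 55 = 135
  host 8: 60 = 60
No arrangement into 7 hosts stays within capacity, so 8 is optimal.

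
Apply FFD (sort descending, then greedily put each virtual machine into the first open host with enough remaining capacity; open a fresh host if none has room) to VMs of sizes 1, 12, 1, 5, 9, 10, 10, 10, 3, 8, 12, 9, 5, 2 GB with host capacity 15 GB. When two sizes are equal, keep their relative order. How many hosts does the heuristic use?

8

Sorted descending: 12, 12, 10, 10, 10, 9, 9, 8, 5, 5, 3, 2, 1, 1.
  12 → host 1 (new)  [load 12/15]
  12 → host 2 (new)  [load 12/15]
  10 → host 3 (new)  [load 10/15]
  10 → host 4 (new)  [load 10/15]
  10 → host 5 (new)  [load 10/15]
  9 → host 6 (new)  [load 9/15]
  9 → host 7 (new)  [load 9/15]
  8 → host 8 (new)  [load 8/15]
  5 → host 3  [load 15/15]
  5 → host 4  [load 15/15]
  3 → host 1  [load 15/15]
  2 → host 2  [load 14/15]
  1 → host 2  [load 15/15]
  1 → host 5  [load 11/15]
8 hosts opened.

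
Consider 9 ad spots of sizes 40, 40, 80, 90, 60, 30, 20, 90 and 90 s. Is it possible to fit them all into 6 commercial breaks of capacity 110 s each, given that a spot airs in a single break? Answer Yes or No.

A valid assignment using 6 commercial breaks:
  break 1: 90 + 20 = 110
  break 2: 90 = 90
  break 3: 90 = 90
  break 4: 80 + 30 = 110
  break 5: 60 + 40 = 100
  break 6: 40 = 40
Every load is within 110 s, so 6 commercial breaks suffice.

Yes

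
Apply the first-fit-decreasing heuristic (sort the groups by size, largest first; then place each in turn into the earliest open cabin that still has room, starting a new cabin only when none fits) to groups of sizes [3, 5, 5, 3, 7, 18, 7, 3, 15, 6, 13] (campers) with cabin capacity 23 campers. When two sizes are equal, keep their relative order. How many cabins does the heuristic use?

Sorted descending: 18, 15, 13, 7, 7, 6, 5, 5, 3, 3, 3.
  18 → cabin 1 (new)  [load 18/23]
  15 → cabin 2 (new)  [load 15/23]
  13 → cabin 3 (new)  [load 13/23]
  7 → cabin 2  [load 22/23]
  7 → cabin 3  [load 20/23]
  6 → cabin 4 (new)  [load 6/23]
  5 → cabin 1  [load 23/23]
  5 → cabin 4  [load 11/23]
  3 → cabin 3  [load 23/23]
  3 → cabin 4  [load 14/23]
  3 → cabin 4  [load 17/23]
4 cabins opened.

4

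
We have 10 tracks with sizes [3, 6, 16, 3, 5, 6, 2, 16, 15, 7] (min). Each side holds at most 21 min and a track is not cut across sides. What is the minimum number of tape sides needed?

Total = 16 + 16 + 15 + 7 + 6 + 6 + 5 + 3 + 3 + 2 = 79 min.
Lower bound: ⌈79/21⌉ = 4 tape sides.
A packing using 4 tape sides:
  side 1: 16 + 5 = 21
  side 2: 16 + 3 + 2 = 21
  side 3: 15 + 6 = 21
  side 4: 7 + 6 + 3 = 16
This matches the lower bound, so 4 is optimal.

4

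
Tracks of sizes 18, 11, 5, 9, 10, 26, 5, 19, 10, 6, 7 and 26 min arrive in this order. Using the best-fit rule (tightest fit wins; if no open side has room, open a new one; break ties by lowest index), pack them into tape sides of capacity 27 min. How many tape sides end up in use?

  18 → side 1 (new)  [load 18/27]
  11 → side 2 (new)  [load 11/27]
  5 → side 1  [load 23/27]
  9 → side 2  [load 20/27]
  10 → side 3 (new)  [load 10/27]
  26 → side 4 (new)  [load 26/27]
  5 → side 2  [load 25/27]
  19 → side 5 (new)  [load 19/27]
  10 → side 3  [load 20/27]
  6 → side 3  [load 26/27]
  7 → side 5  [load 26/27]
  26 → side 6 (new)  [load 26/27]
6 tape sides opened.

6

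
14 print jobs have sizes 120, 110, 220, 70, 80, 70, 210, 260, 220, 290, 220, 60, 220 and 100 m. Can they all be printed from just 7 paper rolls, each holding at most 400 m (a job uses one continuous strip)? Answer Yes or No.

A valid assignment using 7 paper rolls:
  roll 1: 290 + 110 = 400
  roll 2: 260 + 120 = 380
  roll 3: 220 + 100 + 80 = 400
  roll 4: 220 + 70 + 70 = 360
  roll 5: 220 + 60 = 280
  roll 6: 220 = 220
  roll 7: 210 = 210
Every load is within 400 m, so 7 paper rolls suffice.

Yes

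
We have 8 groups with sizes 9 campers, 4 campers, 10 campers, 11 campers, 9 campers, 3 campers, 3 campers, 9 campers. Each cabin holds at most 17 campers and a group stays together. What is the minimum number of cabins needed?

Total = 11 + 10 + 9 + 9 + 9 + 4 + 3 + 3 = 58 campers.
Lower bound: ⌈58/17⌉ = 4 cabins.
Also, 5 groups each exceed 17/2 campers, and no two of those can share a cabin, so at least 5 cabins are needed.
A packing using 5 cabins:
  cabin 1: 11 + 4 = 15
  cabin 2: 10 + 3 + 3 = 16
  cabin 3: 9 = 9
  cabin 4: 9 = 9
  cabin 5: 9 = 9
This matches the lower bound, so 5 is optimal.

5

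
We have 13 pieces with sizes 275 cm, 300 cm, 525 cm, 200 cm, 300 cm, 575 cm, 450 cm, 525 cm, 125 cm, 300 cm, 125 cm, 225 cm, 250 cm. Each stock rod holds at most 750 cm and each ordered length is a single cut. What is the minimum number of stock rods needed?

6

Total = 575 + 525 + 525 + 450 + 300 + 300 + 300 + 275 + 250 + 225 + 200 + 125 + 125 = 4175 cm.
Lower bound: ⌈4175/750⌉ = 6 stock rods.
A packing using 6 stock rods:
  stock rod 1: 575 + 125 = 700
  stock rod 2: 525 + 225 = 750
  stock rod 3: 525 + 200 = 725
  stock rod 4: 450 + 300 = 750
  stock rod 5: 300 + 300 + 125 = 725
  stock rod 6: 275 + 250 = 525
This matches the lower bound, so 6 is optimal.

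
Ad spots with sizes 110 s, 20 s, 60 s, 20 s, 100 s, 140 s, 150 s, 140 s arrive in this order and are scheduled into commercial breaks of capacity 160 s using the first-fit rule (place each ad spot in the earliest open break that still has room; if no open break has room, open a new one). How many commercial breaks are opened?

5

  110 → break 1 (new)  [load 110/160]
  20 → break 1  [load 130/160]
  60 → break 2 (new)  [load 60/160]
  20 → break 1  [load 150/160]
  100 → break 2  [load 160/160]
  140 → break 3 (new)  [load 140/160]
  150 → break 4 (new)  [load 150/160]
  140 → break 5 (new)  [load 140/160]
5 commercial breaks opened.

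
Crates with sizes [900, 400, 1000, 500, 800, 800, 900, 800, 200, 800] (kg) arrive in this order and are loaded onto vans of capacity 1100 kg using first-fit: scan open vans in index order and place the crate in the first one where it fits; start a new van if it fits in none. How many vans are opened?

  900 → van 1 (new)  [load 900/1100]
  400 → van 2 (new)  [load 400/1100]
  1000 → van 3 (new)  [load 1000/1100]
  500 → van 2  [load 900/1100]
  800 → van 4 (new)  [load 800/1100]
  800 → van 5 (new)  [load 800/1100]
  900 → van 6 (new)  [load 900/1100]
  800 → van 7 (new)  [load 800/1100]
  200 → van 1  [load 1100/1100]
  800 → van 8 (new)  [load 800/1100]
8 vans opened.

8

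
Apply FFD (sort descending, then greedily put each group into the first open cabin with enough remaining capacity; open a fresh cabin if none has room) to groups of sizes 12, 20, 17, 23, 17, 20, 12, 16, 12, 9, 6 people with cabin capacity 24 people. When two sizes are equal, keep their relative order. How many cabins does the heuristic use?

Sorted descending: 23, 20, 20, 17, 17, 16, 12, 12, 12, 9, 6.
  23 → cabin 1 (new)  [load 23/24]
  20 → cabin 2 (new)  [load 20/24]
  20 → cabin 3 (new)  [load 20/24]
  17 → cabin 4 (new)  [load 17/24]
  17 → cabin 5 (new)  [load 17/24]
  16 → cabin 6 (new)  [load 16/24]
  12 → cabin 7 (new)  [load 12/24]
  12 → cabin 7  [load 24/24]
  12 → cabin 8 (new)  [load 12/24]
  9 → cabin 8  [load 21/24]
  6 → cabin 4  [load 23/24]
8 cabins opened.

8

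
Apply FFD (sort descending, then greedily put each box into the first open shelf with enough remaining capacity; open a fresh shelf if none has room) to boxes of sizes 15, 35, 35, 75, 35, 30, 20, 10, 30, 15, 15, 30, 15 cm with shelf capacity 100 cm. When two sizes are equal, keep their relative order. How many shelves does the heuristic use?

4

Sorted descending: 75, 35, 35, 35, 30, 30, 30, 20, 15, 15, 15, 15, 10.
  75 → shelf 1 (new)  [load 75/100]
  35 → shelf 2 (new)  [load 35/100]
  35 → shelf 2  [load 70/100]
  35 → shelf 3 (new)  [load 35/100]
  30 → shelf 2  [load 100/100]
  30 → shelf 3  [load 65/100]
  30 → shelf 3  [load 95/100]
  20 → shelf 1  [load 95/100]
  15 → shelf 4 (new)  [load 15/100]
  15 → shelf 4  [load 30/100]
  15 → shelf 4  [load 45/100]
  15 → shelf 4  [load 60/100]
  10 → shelf 4  [load 70/100]
4 shelves opened.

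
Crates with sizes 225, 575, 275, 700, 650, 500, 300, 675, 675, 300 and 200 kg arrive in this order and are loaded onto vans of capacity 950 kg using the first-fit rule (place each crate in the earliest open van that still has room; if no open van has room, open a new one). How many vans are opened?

  225 → van 1 (new)  [load 225/950]
  575 → van 1  [load 800/950]
  275 → van 2 (new)  [load 275/950]
  700 → van 3 (new)  [load 700/950]
  650 → van 2  [load 925/950]
  500 → van 4 (new)  [load 500/950]
  300 → van 4  [load 800/950]
  675 → van 5 (new)  [load 675/950]
  675 → van 6 (new)  [load 675/950]
  300 → van 7 (new)  [load 300/950]
  200 → van 3  [load 900/950]
7 vans opened.

7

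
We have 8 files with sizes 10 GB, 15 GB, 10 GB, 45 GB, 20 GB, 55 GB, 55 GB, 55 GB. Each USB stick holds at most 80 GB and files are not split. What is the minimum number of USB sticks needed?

Total = 55 + 55 + 55 + 45 + 20 + 15 + 10 + 10 = 265 GB.
Lower bound: ⌈265/80⌉ = 4 USB sticks.
A packing using 4 USB sticks:
  USB stick 1: 55 + 20 = 75
  USB stick 2: 55 + 15 + 10 = 80
  USB stick 3: 55 + 10 = 65
  USB stick 4: 45 = 45
This matches the lower bound, so 4 is optimal.

4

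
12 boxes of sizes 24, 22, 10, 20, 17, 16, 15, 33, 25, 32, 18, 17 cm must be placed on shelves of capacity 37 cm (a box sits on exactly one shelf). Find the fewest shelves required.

Total = 33 + 32 + 25 + 24 + 22 + 20 + 18 + 17 + 17 + 16 + 15 + 10 = 249 cm.
Lower bound: ⌈249/37⌉ = 7 shelves.
A packing using 8 shelves:
  shelf 1: 33 = 33
  shelf 2: 32 = 32
  shelf 3: 25 + 10 = 35
  shelf 4: 24 = 24
  shelf 5: 22 + 15 = 37
  shelf 6: 20 + 17 = 37
  shelf 7: 18 + 17 = 35
  shelf 8: 16 = 16
No arrangement into 7 shelves stays within capacity, so 8 is optimal.

8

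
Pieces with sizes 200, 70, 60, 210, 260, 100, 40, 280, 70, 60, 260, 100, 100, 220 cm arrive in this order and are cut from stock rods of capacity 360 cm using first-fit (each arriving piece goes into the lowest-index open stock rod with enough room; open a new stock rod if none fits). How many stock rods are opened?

  200 → stock rod 1 (new)  [load 200/360]
  70 → stock rod 1  [load 270/360]
  60 → stock rod 1  [load 330/360]
  210 → stock rod 2 (new)  [load 210/360]
  260 → stock rod 3 (new)  [load 260/360]
  100 → stock rod 2  [load 310/360]
  40 → stock rod 2  [load 350/360]
  280 → stock rod 4 (new)  [load 280/360]
  70 → stock rod 3  [load 330/360]
  60 → stock rod 4  [load 340/360]
  260 → stock rod 5 (new)  [load 260/360]
  100 → stock rod 5  [load 360/360]
  100 → stock rod 6 (new)  [load 100/360]
  220 → stock rod 6  [load 320/360]
6 stock rods opened.

6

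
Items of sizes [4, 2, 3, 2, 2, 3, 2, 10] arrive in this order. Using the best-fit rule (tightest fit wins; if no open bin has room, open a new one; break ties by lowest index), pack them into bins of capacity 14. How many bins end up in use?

3

  4 → bin 1 (new)  [load 4/14]
  2 → bin 1  [load 6/14]
  3 → bin 1  [load 9/14]
  2 → bin 1  [load 11/14]
  2 → bin 1  [load 13/14]
  3 → bin 2 (new)  [load 3/14]
  2 → bin 2  [load 5/14]
  10 → bin 3 (new)  [load 10/14]
3 bins opened.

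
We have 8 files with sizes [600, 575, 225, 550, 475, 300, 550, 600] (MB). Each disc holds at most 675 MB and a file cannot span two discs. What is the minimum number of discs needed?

Total = 600 + 600 + 575 + 550 + 550 + 475 + 300 + 225 = 3875 MB.
Lower bound: ⌈3875/675⌉ = 6 discs.
A packing using 7 discs:
  disc 1: 600 = 600
  disc 2: 600 = 600
  disc 3: 575 = 575
  disc 4: 550 = 550
  disc 5: 550 = 550
  disc 6: 475 = 475
  disc 7: 300 + 225 = 525
No arrangement into 6 discs stays within capacity, so 7 is optimal.

7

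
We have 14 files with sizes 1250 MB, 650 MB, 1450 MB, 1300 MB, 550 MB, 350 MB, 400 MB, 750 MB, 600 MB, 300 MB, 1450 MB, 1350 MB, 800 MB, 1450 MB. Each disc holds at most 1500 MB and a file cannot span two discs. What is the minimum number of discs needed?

Total = 1450 + 1450 + 1450 + 1350 + 1300 + 1250 + 800 + 750 + 650 + 600 + 550 + 400 + 350 + 300 = 12650 MB.
Lower bound: ⌈12650/1500⌉ = 9 discs.
A packing using 9 discs:
  disc 1: 1450 = 1450
  disc 2: 1450 = 1450
  disc 3: 1450 = 1450
  disc 4: 1350 = 1350
  disc 5: 1300 = 1300
  disc 6: 1250 = 1250
  disc 7: 800 + 650 = 1450
  disc 8: 750 + 400 + 350 = 1500
  disc 9: 600 + 550 + 300 = 1450
This matches the lower bound, so 9 is optimal.

9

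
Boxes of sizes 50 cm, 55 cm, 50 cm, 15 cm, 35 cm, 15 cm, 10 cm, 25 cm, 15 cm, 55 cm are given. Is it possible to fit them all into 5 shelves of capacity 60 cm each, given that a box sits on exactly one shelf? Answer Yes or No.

No

Total = 325 cm; ⌈325/60⌉ = 6.
At least 6 shelves are required, but only 5 are allowed.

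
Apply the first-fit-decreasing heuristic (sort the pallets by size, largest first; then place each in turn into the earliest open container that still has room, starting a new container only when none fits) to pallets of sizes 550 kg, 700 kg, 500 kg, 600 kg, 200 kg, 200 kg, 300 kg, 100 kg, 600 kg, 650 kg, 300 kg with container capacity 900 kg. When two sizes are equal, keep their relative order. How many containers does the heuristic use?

Sorted descending: 700, 650, 600, 600, 550, 500, 300, 300, 200, 200, 100.
  700 → container 1 (new)  [load 700/900]
  650 → container 2 (new)  [load 650/900]
  600 → container 3 (new)  [load 600/900]
  600 → container 4 (new)  [load 600/900]
  550 → container 5 (new)  [load 550/900]
  500 → container 6 (new)  [load 500/900]
  300 → container 3  [load 900/900]
  300 → container 4  [load 900/900]
  200 → container 1  [load 900/900]
  200 → container 2  [load 850/900]
  100 → container 5  [load 650/900]
6 containers opened.

6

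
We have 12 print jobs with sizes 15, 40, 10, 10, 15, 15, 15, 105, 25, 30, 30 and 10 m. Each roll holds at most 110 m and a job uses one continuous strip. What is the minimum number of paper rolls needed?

3

Total = 105 + 40 + 30 + 30 + 25 + 15 + 15 + 15 + 15 + 10 + 10 + 10 = 320 m.
Lower bound: ⌈320/110⌉ = 3 paper rolls.
A packing using 3 paper rolls:
  roll 1: 105 = 105
  roll 2: 40 + 30 + 30 + 10 = 110
  roll 3: 25 + 15 + 15 + 15 + 15 + 10 + 10 = 105
This matches the lower bound, so 3 is optimal.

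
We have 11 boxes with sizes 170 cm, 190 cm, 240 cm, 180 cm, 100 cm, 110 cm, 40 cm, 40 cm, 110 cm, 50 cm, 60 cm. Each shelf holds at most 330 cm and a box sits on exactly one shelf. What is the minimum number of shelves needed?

4

Total = 240 + 190 + 180 + 170 + 110 + 110 + 100 + 60 + 50 + 40 + 40 = 1290 cm.
Lower bound: ⌈1290/330⌉ = 4 shelves.
A packing using 4 shelves:
  shelf 1: 240 + 50 + 40 = 330
  shelf 2: 190 + 110 = 300
  shelf 3: 180 + 110 + 40 = 330
  shelf 4: 170 + 100 + 60 = 330
This matches the lower bound, so 4 is optimal.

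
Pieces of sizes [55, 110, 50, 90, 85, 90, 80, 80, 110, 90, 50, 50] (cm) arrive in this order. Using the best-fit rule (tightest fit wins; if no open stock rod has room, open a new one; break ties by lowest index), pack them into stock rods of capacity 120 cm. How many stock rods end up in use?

  55 → stock rod 1 (new)  [load 55/120]
  110 → stock rod 2 (new)  [load 110/120]
  50 → stock rod 1  [load 105/120]
  90 → stock rod 3 (new)  [load 90/120]
  85 → stock rod 4 (new)  [load 85/120]
  90 → stock rod 5 (new)  [load 90/120]
  80 → stock rod 6 (new)  [load 80/120]
  80 → stock rod 7 (new)  [load 80/120]
  110 → stock rod 8 (new)  [load 110/120]
  90 → stock rod 9 (new)  [load 90/120]
  50 → stock rod 10 (new)  [load 50/120]
  50 → stock rod 10  [load 100/120]
10 stock rods opened.

10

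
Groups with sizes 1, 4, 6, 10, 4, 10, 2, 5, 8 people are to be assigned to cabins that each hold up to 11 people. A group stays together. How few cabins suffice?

5

Total = 10 + 10 + 8 + 6 + 5 + 4 + 4 + 2 + 1 = 50 people.
Lower bound: ⌈50/11⌉ = 5 cabins.
A packing using 5 cabins:
  cabin 1: 10 + 1 = 11
  cabin 2: 10 = 10
  cabin 3: 8 + 2 = 10
  cabin 4: 6 + 5 = 11
  cabin 5: 4 + 4 = 8
This matches the lower bound, so 5 is optimal.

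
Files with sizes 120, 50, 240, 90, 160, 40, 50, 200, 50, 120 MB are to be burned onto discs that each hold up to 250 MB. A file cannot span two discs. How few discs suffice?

Total = 240 + 200 + 160 + 120 + 120 + 90 + 50 + 50 + 50 + 40 = 1120 MB.
Lower bound: ⌈1120/250⌉ = 5 discs.
A packing using 5 discs:
  disc 1: 240 = 240
  disc 2: 200 + 50 = 250
  disc 3: 160 + 90 = 250
  disc 4: 120 + 120 = 240
  disc 5: 50 + 50 + 40 = 140
This matches the lower bound, so 5 is optimal.

5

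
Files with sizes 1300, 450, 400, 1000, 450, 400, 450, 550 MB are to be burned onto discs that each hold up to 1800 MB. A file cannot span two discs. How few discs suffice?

3

Total = 1300 + 1000 + 550 + 450 + 450 + 450 + 400 + 400 = 5000 MB.
Lower bound: ⌈5000/1800⌉ = 3 discs.
A packing using 3 discs:
  disc 1: 1300 + 450 = 1750
  disc 2: 1000 + 550 = 1550
  disc 3: 450 + 450 + 400 + 400 = 1700
This matches the lower bound, so 3 is optimal.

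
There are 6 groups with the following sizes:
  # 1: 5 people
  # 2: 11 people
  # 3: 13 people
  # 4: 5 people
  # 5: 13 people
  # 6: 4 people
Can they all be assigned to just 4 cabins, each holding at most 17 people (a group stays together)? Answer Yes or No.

Yes

A valid assignment using 4 cabins:
  cabin 1: 13 + 4 = 17
  cabin 2: 13 = 13
  cabin 3: 11 + 5 = 16
  cabin 4: 5 = 5
Every load is within 17 people, so 4 cabins suffice.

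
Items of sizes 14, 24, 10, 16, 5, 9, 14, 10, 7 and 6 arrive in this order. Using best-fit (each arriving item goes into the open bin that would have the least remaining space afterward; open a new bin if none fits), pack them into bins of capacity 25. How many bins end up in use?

5

  14 → bin 1 (new)  [load 14/25]
  24 → bin 2 (new)  [load 24/25]
  10 → bin 1  [load 24/25]
  16 → bin 3 (new)  [load 16/25]
  5 → bin 3  [load 21/25]
  9 → bin 4 (new)  [load 9/25]
  14 → bin 4  [load 23/25]
  10 → bin 5 (new)  [load 10/25]
  7 → bin 5  [load 17/25]
  6 → bin 5  [load 23/25]
5 bins opened.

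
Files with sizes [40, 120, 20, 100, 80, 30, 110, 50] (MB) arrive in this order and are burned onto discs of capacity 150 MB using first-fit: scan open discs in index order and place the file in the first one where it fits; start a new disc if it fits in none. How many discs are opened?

  40 → disc 1 (new)  [load 40/150]
  120 → disc 2 (new)  [load 120/150]
  20 → disc 1  [load 60/150]
  100 → disc 3 (new)  [load 100/150]
  80 → disc 1  [load 140/150]
  30 → disc 2  [load 150/150]
  110 → disc 4 (new)  [load 110/150]
  50 → disc 3  [load 150/150]
4 discs opened.

4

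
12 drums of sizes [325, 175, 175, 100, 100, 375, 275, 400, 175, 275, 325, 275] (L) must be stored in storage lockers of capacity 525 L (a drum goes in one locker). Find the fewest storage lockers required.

Total = 400 + 375 + 325 + 325 + 275 + 275 + 275 + 175 + 175 + 175 + 100 + 100 = 2975 L.
Lower bound: ⌈2975/525⌉ = 6 storage lockers.
Also, 7 drums each exceed 525/2 L, and no two of those can share a locker, so at least 7 storage lockers are needed.
A packing using 7 storage lockers:
  locker 1: 400 + 100 = 500
  locker 2: 375 + 100 = 475
  locker 3: 325 + 175 = 500
  locker 4: 325 + 175 = 500
  locker 5: 275 + 175 = 450
  locker 6: 275 = 275
  locker 7: 275 = 275
This matches the lower bound, so 7 is optimal.

7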